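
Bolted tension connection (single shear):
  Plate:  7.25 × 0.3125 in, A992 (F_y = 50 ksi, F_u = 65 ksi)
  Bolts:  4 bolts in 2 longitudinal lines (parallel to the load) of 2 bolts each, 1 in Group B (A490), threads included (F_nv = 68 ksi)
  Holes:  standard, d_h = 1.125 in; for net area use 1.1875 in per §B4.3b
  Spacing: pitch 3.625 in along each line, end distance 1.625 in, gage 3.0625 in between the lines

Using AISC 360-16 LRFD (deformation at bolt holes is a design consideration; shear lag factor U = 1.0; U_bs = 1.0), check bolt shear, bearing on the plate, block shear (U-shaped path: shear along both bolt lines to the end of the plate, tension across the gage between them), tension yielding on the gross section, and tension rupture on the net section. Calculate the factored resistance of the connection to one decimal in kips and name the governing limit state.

Bolt shear: A_b = π(1)²/4 = 0.7854 in². φR_n = 0.75 × 68 × 0.7854 × 4 × 1 = 160.2 kips.
Bearing (0.3125 in plate, F_u = 65 ksi): end bolts L_c = 1.625 − 1.125/2 = 1.0625, R_n = min(1.2×1.0625×0.3125×65, 2.4×1×0.3125×65) = 25.898 kips/bolt; interior L_c = 3.625 − 1.125 = 2.5, R_n = 48.75 kips/bolt. φR_n = 0.75 × (2×25.898 + 2×48.75) = 112.0 kips.
Block shear: shear path 2×[1.625+1×3.625] = 2×5.25 in, A_gv = 3.2813, A_nv = 2×(5.25 − 1.5×1.1875)×0.3125 = 2.168 in²; tension across gage: (3.0625 − 1×1.1875)×0.3125 = 0.58594 in². R_n = min(0.6×65×2.168, 0.6×50×3.2813) + 1.0×65×0.58594 = min(84.552, 98.439) + 38.086 = 122.64 kips. φR_n = 0.75 × 122.64 = 92.0 kips.
Tension yield (gross): A_g = 7.25×0.3125 = 2.2656 in². φR_n = 0.90 × 50 × 2.2656 = 102.0 kips.
Tension rupture (net): A_n = (7.25 − 2×1.1875)×0.3125 = 1.5234 in² (U = 1.0, A_e = A_n). φR_n = 0.75 × 65 × 1.5234 = 74.3 kips.
Governing: min(160.2, 112.0, 92.0, 102.0, 74.3) = 74.3 kips → net-section rupture.

74.3 kips (net-section rupture governs)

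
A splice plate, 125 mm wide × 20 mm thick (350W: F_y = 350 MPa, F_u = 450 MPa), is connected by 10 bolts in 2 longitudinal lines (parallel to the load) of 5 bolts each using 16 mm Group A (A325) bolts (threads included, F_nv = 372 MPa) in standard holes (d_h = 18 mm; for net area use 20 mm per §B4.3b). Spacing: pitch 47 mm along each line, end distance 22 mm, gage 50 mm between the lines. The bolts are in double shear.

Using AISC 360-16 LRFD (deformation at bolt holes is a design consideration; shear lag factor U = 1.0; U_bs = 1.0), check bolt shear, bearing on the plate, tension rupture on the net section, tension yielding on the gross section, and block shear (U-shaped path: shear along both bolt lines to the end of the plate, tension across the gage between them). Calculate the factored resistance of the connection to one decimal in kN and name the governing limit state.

Bolt shear: A_b = π(16)²/4 = 201.06 mm². φR_n = 0.75 × 372 × 201.06 × 10 × 2 = 1121.9 kN.
Bearing (20 mm plate, F_u = 450 MPa): end bolts L_c = 22 − 18/2 = 13, R_n = min(1.2×13×20×450, 2.4×16×20×450) = 140.4 kN/bolt; interior L_c = 47 − 18 = 29, R_n = 313.2 kN/bolt. φR_n = 0.75 × (2×140.4 + 8×313.2) = 2089.8 kN.
Tension rupture (net): A_n = (125 − 2×20)×20 = 1700 mm² (U = 1.0, A_e = A_n). φR_n = 0.75 × 450 × 1700 = 573.8 kN.
Tension yield (gross): A_g = 125×20 = 2500 mm². φR_n = 0.90 × 350 × 2500 = 787.5 kN.
Block shear: shear path 2×[22+4×47] = 2×210 mm, A_gv = 8400, A_nv = 2×(210 − 4.5×20)×20 = 4800 mm²; tension across gage: (50 − 1×20)×20 = 600 mm². R_n = min(0.6×450×4800, 0.6×350×8400) + 1.0×450×600 = min(1296, 1764) + 270 = 1566 kN. φR_n = 0.75 × 1566 = 1174.5 kN.
Governing: min(1121.9, 2089.8, 573.8, 787.5, 1174.5) = 573.8 kN → net-section rupture.

573.8 kN (net-section rupture governs)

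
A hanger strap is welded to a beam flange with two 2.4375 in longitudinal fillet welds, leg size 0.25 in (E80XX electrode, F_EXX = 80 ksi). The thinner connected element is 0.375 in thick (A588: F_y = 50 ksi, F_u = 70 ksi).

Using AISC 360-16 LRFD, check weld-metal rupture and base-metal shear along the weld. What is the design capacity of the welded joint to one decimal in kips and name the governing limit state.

Weld metal: throat = 0.707×0.25 = 0.17675 in, L = 2×2.4375 = 4.875 in. φR_n = 0.75 × 0.6 × 80 × 0.17675 × 4.875 = 31.0 kips.
Base metal shear (0.375 in plate): yield φR_n = 1.0×0.6×50×0.375×4.875 = 54.8 kips; rupture φR_n = 0.75×0.6×70×0.375×4.875 = 57.6 kips; take 54.8 kips (yield).
Governing: min(31.0, 54.8) = 31.0 kips → weld metal.

31.0 kips (weld metal governs)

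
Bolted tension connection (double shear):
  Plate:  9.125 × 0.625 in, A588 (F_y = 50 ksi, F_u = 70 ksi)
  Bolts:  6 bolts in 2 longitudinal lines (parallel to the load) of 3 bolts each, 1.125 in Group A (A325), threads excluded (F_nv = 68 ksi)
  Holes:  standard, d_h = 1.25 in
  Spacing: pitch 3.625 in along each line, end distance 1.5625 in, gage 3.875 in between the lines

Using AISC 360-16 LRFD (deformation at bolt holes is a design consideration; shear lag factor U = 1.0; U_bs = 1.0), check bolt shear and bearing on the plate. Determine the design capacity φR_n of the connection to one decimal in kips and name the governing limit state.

428.2 kips (bearing governs)

Bolt shear: A_b = π(1.125)²/4 = 0.99402 in². φR_n = 0.75 × 68 × 0.99402 × 6 × 2 = 608.3 kips.
Bearing (0.625 in plate, F_u = 70 ksi): end bolts L_c = 1.5625 − 1.25/2 = 0.9375, R_n = min(1.2×0.9375×0.625×70, 2.4×1.125×0.625×70) = 49.219 kips/bolt; interior L_c = 3.625 − 1.25 = 2.375, R_n = 118.13 kips/bolt. φR_n = 0.75 × (2×49.219 + 4×118.13) = 428.2 kips.
Governing: min(608.3, 428.2) = 428.2 kips → bearing.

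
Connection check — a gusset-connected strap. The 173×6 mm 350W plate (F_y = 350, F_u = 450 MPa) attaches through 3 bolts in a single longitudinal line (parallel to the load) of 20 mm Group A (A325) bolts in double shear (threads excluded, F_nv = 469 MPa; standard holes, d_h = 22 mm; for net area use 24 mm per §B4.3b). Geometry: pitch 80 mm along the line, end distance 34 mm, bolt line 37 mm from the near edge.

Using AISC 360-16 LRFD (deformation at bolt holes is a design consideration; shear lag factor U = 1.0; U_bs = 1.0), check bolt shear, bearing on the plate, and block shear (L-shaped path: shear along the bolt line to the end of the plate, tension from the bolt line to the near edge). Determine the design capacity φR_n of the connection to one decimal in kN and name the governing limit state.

213.4 kN (block shear governs)

Bolt shear: A_b = π(20)²/4 = 314.16 mm². φR_n = 0.75 × 469 × 314.16 × 3 × 2 = 663.0 kN.
Bearing (6 mm plate, F_u = 450 MPa): end bolts L_c = 34 − 22/2 = 23, R_n = min(1.2×23×6×450, 2.4×20×6×450) = 74.52 kN/bolt; interior L_c = 80 − 22 = 58, R_n = 129.6 kN/bolt. φR_n = 0.75 × (1×74.52 + 2×129.6) = 250.3 kN.
Block shear: shear path 1×[34+2×80] = 1×194 mm, A_gv = 1164, A_nv = 1×(194 − 2.5×24)×6 = 804 mm²; tension to near edge: (37 − 0.5×24)×6 = 150 mm². R_n = min(0.6×450×804, 0.6×350×1164) + 1.0×450×150 = min(217.08, 244.44) + 67.5 = 284.58 kN. φR_n = 0.75 × 284.58 = 213.4 kN.
Governing: min(663.0, 250.3, 213.4) = 213.4 kN → block shear.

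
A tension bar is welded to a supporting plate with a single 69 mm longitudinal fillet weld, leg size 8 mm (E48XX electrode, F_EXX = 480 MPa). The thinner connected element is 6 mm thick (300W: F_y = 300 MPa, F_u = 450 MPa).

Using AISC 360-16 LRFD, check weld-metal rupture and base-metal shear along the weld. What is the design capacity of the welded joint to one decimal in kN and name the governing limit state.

74.5 kN (base-metal shear governs)

Weld metal: throat = 0.707×8 = 5.656 mm, L = 69 mm. φR_n = 0.75 × 0.6 × 480 × 5.656 × 69 = 84.3 kN.
Base metal shear (6 mm plate): yield φR_n = 1.0×0.6×300×6×69 = 74.5 kN; rupture φR_n = 0.75×0.6×450×6×69 = 83.8 kN; take 74.5 kN (yield).
Governing: min(84.3, 74.5) = 74.5 kN → base-metal shear.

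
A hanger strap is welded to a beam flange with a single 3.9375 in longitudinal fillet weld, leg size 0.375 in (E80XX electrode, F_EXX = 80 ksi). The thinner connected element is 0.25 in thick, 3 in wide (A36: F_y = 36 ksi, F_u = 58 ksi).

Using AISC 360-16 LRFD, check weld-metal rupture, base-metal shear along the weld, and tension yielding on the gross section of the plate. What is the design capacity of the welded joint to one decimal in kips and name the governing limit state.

Weld metal: throat = 0.707×0.375 = 0.26513 in, L = 3.9375 in. φR_n = 0.75 × 0.6 × 80 × 0.26513 × 3.9375 = 37.6 kips.
Base metal shear (0.25 in plate): yield φR_n = 1.0×0.6×36×0.25×3.9375 = 21.3 kips; rupture φR_n = 0.75×0.6×58×0.25×3.9375 = 25.7 kips; take 21.3 kips (yield).
Tension yield (gross): A_g = 3×0.25 = 0.75 in². φR_n = 0.90 × 36 × 0.75 = 24.3 kips.
Governing: min(37.6, 21.3, 24.3) = 21.3 kips → base-metal shear.

21.3 kips (base-metal shear governs)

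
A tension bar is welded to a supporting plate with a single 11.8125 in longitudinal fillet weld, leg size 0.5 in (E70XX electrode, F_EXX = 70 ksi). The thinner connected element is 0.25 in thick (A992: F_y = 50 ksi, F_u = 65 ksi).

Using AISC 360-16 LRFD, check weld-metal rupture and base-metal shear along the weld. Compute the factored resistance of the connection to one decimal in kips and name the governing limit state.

86.4 kips (base-metal shear governs)

Weld metal: throat = 0.707×0.5 = 0.3535 in, L = 11.8125 in. φR_n = 0.75 × 0.6 × 70 × 0.3535 × 11.8125 = 131.5 kips.
Base metal shear (0.25 in plate): yield φR_n = 1.0×0.6×50×0.25×11.8125 = 88.6 kips; rupture φR_n = 0.75×0.6×65×0.25×11.8125 = 86.4 kips; take 86.4 kips (rupture).
Governing: min(131.5, 86.4) = 86.4 kips → base-metal shear.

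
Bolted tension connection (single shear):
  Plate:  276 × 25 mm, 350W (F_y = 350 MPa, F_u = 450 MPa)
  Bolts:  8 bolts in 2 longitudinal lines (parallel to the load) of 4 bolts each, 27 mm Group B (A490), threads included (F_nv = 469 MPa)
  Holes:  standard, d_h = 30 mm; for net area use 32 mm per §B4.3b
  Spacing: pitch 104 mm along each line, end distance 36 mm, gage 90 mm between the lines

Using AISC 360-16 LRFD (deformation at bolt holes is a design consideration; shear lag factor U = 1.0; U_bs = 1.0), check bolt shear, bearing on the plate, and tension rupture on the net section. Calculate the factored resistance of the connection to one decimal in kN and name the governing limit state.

1611.2 kN (bolt shear governs)

Bolt shear: A_b = π(27)²/4 = 572.56 mm². φR_n = 0.75 × 469 × 572.56 × 8 × 1 = 1611.2 kN.
Bearing (25 mm plate, F_u = 450 MPa): end bolts L_c = 36 − 30/2 = 21, R_n = min(1.2×21×25×450, 2.4×27×25×450) = 283.5 kN/bolt; interior L_c = 104 − 30 = 74, R_n = 729 kN/bolt. φR_n = 0.75 × (2×283.5 + 6×729) = 3705.8 kN.
Tension rupture (net): A_n = (276 − 2×32)×25 = 5300 mm² (U = 1.0, A_e = A_n). φR_n = 0.75 × 450 × 5300 = 1788.8 kN.
Governing: min(1611.2, 3705.8, 1788.8) = 1611.2 kN → bolt shear.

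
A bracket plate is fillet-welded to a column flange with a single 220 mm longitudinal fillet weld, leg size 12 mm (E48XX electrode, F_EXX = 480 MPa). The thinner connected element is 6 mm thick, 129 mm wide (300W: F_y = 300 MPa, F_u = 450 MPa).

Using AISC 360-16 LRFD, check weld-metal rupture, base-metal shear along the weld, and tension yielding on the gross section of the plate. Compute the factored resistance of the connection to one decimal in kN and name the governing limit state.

209.0 kN (gross-section yield governs)

Weld metal: throat = 0.707×12 = 8.484 mm, L = 220 mm. φR_n = 0.75 × 0.6 × 480 × 8.484 × 220 = 403.2 kN.
Base metal shear (6 mm plate): yield φR_n = 1.0×0.6×300×6×220 = 237.6 kN; rupture φR_n = 0.75×0.6×450×6×220 = 267.3 kN; take 237.6 kN (yield).
Tension yield (gross): A_g = 129×6 = 774 mm². φR_n = 0.90 × 300 × 774 = 209.0 kN.
Governing: min(403.2, 237.6, 209.0) = 209.0 kN → gross-section yield.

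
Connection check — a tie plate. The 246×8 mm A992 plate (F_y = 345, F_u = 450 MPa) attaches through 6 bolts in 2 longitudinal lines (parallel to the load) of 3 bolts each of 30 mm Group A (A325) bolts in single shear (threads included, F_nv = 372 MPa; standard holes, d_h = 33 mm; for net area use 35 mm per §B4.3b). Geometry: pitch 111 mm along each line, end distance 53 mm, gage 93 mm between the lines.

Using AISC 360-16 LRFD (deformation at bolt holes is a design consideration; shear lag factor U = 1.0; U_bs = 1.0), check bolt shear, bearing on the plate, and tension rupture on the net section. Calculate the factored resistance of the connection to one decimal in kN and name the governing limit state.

Bolt shear: A_b = π(30)²/4 = 706.86 mm². φR_n = 0.75 × 372 × 706.86 × 6 × 1 = 1183.3 kN.
Bearing (8 mm plate, F_u = 450 MPa): end bolts L_c = 53 − 33/2 = 36.5, R_n = min(1.2×36.5×8×450, 2.4×30×8×450) = 157.68 kN/bolt; interior L_c = 111 − 33 = 78, R_n = 259.2 kN/bolt. φR_n = 0.75 × (2×157.68 + 4×259.2) = 1014.1 kN.
Tension rupture (net): A_n = (246 − 2×35)×8 = 1408 mm² (U = 1.0, A_e = A_n). φR_n = 0.75 × 450 × 1408 = 475.2 kN.
Governing: min(1183.3, 1014.1, 475.2) = 475.2 kN → net-section rupture.

475.2 kN (net-section rupture governs)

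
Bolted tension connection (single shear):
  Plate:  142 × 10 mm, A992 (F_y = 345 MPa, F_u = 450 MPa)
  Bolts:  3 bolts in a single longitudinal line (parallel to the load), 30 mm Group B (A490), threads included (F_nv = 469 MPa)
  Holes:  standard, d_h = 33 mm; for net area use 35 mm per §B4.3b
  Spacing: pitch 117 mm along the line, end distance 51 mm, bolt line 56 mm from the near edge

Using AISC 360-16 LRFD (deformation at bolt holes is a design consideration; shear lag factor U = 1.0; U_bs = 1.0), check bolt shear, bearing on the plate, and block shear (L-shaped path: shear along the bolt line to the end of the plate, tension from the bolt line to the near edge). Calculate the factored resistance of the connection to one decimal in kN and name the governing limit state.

Bolt shear: A_b = π(30)²/4 = 706.86 mm². φR_n = 0.75 × 469 × 706.86 × 3 × 1 = 745.9 kN.
Bearing (10 mm plate, F_u = 450 MPa): end bolts L_c = 51 − 33/2 = 34.5, R_n = min(1.2×34.5×10×450, 2.4×30×10×450) = 186.3 kN/bolt; interior L_c = 117 − 33 = 84, R_n = 324 kN/bolt. φR_n = 0.75 × (1×186.3 + 2×324) = 625.7 kN.
Block shear: shear path 1×[51+2×117] = 1×285 mm, A_gv = 2850, A_nv = 1×(285 − 2.5×35)×10 = 1975 mm²; tension to near edge: (56 − 0.5×35)×10 = 385 mm². R_n = min(0.6×450×1975, 0.6×345×2850) + 1.0×450×385 = min(533.25, 589.95) + 173.25 = 706.5 kN. φR_n = 0.75 × 706.5 = 529.9 kN.
Governing: min(745.9, 625.7, 529.9) = 529.9 kN → block shear.

529.9 kN (block shear governs)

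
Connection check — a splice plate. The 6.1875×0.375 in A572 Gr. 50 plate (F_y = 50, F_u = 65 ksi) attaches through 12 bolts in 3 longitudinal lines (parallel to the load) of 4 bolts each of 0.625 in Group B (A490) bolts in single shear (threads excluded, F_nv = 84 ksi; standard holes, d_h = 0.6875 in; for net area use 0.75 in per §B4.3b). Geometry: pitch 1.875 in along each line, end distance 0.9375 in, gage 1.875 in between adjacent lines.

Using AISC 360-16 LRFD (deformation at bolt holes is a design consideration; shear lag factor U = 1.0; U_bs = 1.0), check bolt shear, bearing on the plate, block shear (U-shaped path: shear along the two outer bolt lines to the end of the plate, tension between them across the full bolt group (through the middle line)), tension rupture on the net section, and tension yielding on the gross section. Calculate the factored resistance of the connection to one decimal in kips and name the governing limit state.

72.0 kips (net-section rupture governs)

Bolt shear: A_b = π(0.625)²/4 = 0.3068 in². φR_n = 0.75 × 84 × 0.3068 × 12 × 1 = 231.9 kips.
Bearing (0.375 in plate, F_u = 65 ksi): end bolts L_c = 0.9375 − 0.6875/2 = 0.59375, R_n = min(1.2×0.59375×0.375×65, 2.4×0.625×0.375×65) = 17.367 kips/bolt; interior L_c = 1.875 − 0.6875 = 1.1875, R_n = 34.734 kips/bolt. φR_n = 0.75 × (3×17.367 + 9×34.734) = 273.5 kips.
Block shear: shear path 2×[0.9375+3×1.875] = 2×6.5625 in, A_gv = 4.9219, A_nv = 2×(6.5625 − 3.5×0.75)×0.375 = 2.9531 in²; tension across gage: (3.75 − 2×0.75)×0.375 = 0.84375 in². R_n = min(0.6×65×2.9531, 0.6×50×4.9219) + 1.0×65×0.84375 = min(115.17, 147.66) + 54.844 = 170.01 kips. φR_n = 0.75 × 170.01 = 127.5 kips.
Tension rupture (net): A_n = (6.1875 − 3×0.75)×0.375 = 1.4766 in² (U = 1.0, A_e = A_n). φR_n = 0.75 × 65 × 1.4766 = 72.0 kips.
Tension yield (gross): A_g = 6.1875×0.375 = 2.3203 in². φR_n = 0.90 × 50 × 2.3203 = 104.4 kips.
Governing: min(231.9, 273.5, 127.5, 72.0, 104.4) = 72.0 kips → net-section rupture.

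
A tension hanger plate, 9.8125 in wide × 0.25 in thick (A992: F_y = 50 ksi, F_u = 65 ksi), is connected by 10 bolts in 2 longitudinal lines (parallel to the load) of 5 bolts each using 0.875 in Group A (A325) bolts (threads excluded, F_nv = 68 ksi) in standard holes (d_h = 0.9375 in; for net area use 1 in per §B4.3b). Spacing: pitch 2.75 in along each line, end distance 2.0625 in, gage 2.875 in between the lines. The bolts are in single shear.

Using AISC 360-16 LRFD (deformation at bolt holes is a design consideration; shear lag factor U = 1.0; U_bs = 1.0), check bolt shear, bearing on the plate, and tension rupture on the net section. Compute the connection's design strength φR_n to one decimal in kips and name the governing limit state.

95.2 kips (net-section rupture governs)

Bolt shear: A_b = π(0.875)²/4 = 0.60132 in². φR_n = 0.75 × 68 × 0.60132 × 10 × 1 = 306.7 kips.
Bearing (0.25 in plate, F_u = 65 ksi): end bolts L_c = 2.0625 − 0.9375/2 = 1.59375, R_n = min(1.2×1.59375×0.25×65, 2.4×0.875×0.25×65) = 31.078 kips/bolt; interior L_c = 2.75 − 0.9375 = 1.8125, R_n = 34.125 kips/bolt. φR_n = 0.75 × (2×31.078 + 8×34.125) = 251.4 kips.
Tension rupture (net): A_n = (9.8125 − 2×1)×0.25 = 1.9531 in² (U = 1.0, A_e = A_n). φR_n = 0.75 × 65 × 1.9531 = 95.2 kips.
Governing: min(306.7, 251.4, 95.2) = 95.2 kips → net-section rupture.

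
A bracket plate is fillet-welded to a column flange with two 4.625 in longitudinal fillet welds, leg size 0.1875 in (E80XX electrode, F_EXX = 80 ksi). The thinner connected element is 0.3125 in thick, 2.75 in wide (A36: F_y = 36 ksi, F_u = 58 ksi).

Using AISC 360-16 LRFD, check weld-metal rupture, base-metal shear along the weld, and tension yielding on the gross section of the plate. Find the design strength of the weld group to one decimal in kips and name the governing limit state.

Weld metal: throat = 0.707×0.1875 = 0.13256 in, L = 2×4.625 = 9.25 in. φR_n = 0.75 × 0.6 × 80 × 0.13256 × 9.25 = 44.1 kips.
Base metal shear (0.3125 in plate): yield φR_n = 1.0×0.6×36×0.3125×9.25 = 62.4 kips; rupture φR_n = 0.75×0.6×58×0.3125×9.25 = 75.4 kips; take 62.4 kips (yield).
Tension yield (gross): A_g = 2.75×0.3125 = 0.85938 in². φR_n = 0.90 × 36 × 0.85938 = 27.8 kips.
Governing: min(44.1, 62.4, 27.8) = 27.8 kips → gross-section yield.

27.8 kips (gross-section yield governs)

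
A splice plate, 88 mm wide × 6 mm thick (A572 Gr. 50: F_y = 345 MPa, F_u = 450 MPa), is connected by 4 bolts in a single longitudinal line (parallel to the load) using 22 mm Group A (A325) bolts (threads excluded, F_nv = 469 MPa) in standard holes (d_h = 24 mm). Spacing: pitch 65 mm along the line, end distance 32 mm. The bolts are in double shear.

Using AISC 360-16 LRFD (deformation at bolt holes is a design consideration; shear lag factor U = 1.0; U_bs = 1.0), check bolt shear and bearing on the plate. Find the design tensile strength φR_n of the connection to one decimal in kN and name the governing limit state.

347.5 kN (bearing governs)

Bolt shear: A_b = π(22)²/4 = 380.13 mm². φR_n = 0.75 × 469 × 380.13 × 4 × 2 = 1069.7 kN.
Bearing (6 mm plate, F_u = 450 MPa): end bolts L_c = 32 − 24/2 = 20, R_n = min(1.2×20×6×450, 2.4×22×6×450) = 64.8 kN/bolt; interior L_c = 65 − 24 = 41, R_n = 132.84 kN/bolt. φR_n = 0.75 × (1×64.8 + 3×132.84) = 347.5 kN.
Governing: min(1069.7, 347.5) = 347.5 kN → bearing.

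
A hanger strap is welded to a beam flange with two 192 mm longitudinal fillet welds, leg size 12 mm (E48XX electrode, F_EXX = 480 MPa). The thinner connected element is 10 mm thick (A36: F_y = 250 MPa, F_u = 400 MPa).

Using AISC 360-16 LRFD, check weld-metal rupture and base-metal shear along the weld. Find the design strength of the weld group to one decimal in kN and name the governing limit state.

Weld metal: throat = 0.707×12 = 8.484 mm, L = 2×192 = 384 mm. φR_n = 0.75 × 0.6 × 480 × 8.484 × 384 = 703.7 kN.
Base metal shear (10 mm plate): yield φR_n = 1.0×0.6×250×10×384 = 576.0 kN; rupture φR_n = 0.75×0.6×400×10×384 = 691.2 kN; take 576.0 kN (yield).
Governing: min(703.7, 576.0) = 576.0 kN → base-metal shear.

576.0 kN (base-metal shear governs)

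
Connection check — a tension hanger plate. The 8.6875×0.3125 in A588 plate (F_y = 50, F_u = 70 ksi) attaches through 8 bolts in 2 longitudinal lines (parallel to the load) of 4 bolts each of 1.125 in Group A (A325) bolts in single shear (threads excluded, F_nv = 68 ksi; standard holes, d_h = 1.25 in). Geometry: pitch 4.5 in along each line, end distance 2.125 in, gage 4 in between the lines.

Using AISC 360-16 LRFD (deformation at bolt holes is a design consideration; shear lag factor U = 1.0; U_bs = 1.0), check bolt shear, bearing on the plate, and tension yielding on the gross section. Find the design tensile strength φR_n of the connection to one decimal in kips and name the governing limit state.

122.2 kips (gross-section yield governs)

Bolt shear: A_b = π(1.125)²/4 = 0.99402 in². φR_n = 0.75 × 68 × 0.99402 × 8 × 1 = 405.6 kips.
Bearing (0.3125 in plate, F_u = 70 ksi): end bolts L_c = 2.125 − 1.25/2 = 1.5, R_n = min(1.2×1.5×0.3125×70, 2.4×1.125×0.3125×70) = 39.375 kips/bolt; interior L_c = 4.5 − 1.25 = 3.25, R_n = 59.063 kips/bolt. φR_n = 0.75 × (2×39.375 + 6×59.063) = 324.8 kips.
Tension yield (gross): A_g = 8.6875×0.3125 = 2.7148 in². φR_n = 0.90 × 50 × 2.7148 = 122.2 kips.
Governing: min(405.6, 324.8, 122.2) = 122.2 kips → gross-section yield.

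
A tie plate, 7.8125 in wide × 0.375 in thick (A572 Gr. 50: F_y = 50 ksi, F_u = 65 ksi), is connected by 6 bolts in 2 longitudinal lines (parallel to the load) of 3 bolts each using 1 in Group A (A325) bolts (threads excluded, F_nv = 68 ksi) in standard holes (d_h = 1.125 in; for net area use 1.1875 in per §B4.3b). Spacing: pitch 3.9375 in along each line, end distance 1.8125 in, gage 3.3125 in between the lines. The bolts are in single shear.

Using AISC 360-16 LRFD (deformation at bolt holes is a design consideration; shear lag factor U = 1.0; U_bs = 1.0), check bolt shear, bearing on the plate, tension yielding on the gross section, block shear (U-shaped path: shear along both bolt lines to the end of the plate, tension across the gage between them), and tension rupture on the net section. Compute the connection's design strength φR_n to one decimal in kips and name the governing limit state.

Bolt shear: A_b = π(1)²/4 = 0.7854 in². φR_n = 0.75 × 68 × 0.7854 × 6 × 1 = 240.3 kips.
Bearing (0.375 in plate, F_u = 65 ksi): end bolts L_c = 1.8125 − 1.125/2 = 1.25, R_n = min(1.2×1.25×0.375×65, 2.4×1×0.375×65) = 36.563 kips/bolt; interior L_c = 3.9375 − 1.125 = 2.8125, R_n = 58.5 kips/bolt. φR_n = 0.75 × (2×36.563 + 4×58.5) = 230.3 kips.
Tension yield (gross): A_g = 7.8125×0.375 = 2.9297 in². φR_n = 0.90 × 50 × 2.9297 = 131.8 kips.
Block shear: shear path 2×[1.8125+2×3.9375] = 2×9.6875 in, A_gv = 7.2656, A_nv = 2×(9.6875 − 2.5×1.1875)×0.375 = 5.0391 in²; tension across gage: (3.3125 − 1×1.1875)×0.375 = 0.79688 in². R_n = min(0.6×65×5.0391, 0.6×50×7.2656) + 1.0×65×0.79688 = min(196.52, 217.97) + 51.797 = 248.32 kips. φR_n = 0.75 × 248.32 = 186.2 kips.
Tension rupture (net): A_n = (7.8125 − 2×1.1875)×0.375 = 2.0391 in² (U = 1.0, A_e = A_n). φR_n = 0.75 × 65 × 2.0391 = 99.4 kips.
Governing: min(240.3, 230.3, 131.8, 186.2, 99.4) = 99.4 kips → net-section rupture.

99.4 kips (net-section rupture governs)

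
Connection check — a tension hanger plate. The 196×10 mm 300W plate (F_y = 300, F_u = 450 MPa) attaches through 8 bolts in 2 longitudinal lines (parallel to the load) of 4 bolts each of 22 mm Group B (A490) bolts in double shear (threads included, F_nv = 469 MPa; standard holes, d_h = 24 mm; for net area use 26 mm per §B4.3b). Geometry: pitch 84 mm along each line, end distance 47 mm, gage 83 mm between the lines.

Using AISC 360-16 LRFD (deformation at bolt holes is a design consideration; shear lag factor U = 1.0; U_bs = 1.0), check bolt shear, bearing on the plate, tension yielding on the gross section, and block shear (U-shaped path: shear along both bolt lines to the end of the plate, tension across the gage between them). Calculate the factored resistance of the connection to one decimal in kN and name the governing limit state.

529.2 kN (gross-section yield governs)

Bolt shear: A_b = π(22)²/4 = 380.13 mm². φR_n = 0.75 × 469 × 380.13 × 8 × 2 = 2139.4 kN.
Bearing (10 mm plate, F_u = 450 MPa): end bolts L_c = 47 − 24/2 = 35, R_n = min(1.2×35×10×450, 2.4×22×10×450) = 189 kN/bolt; interior L_c = 84 − 24 = 60, R_n = 237.6 kN/bolt. φR_n = 0.75 × (2×189 + 6×237.6) = 1352.7 kN.
Tension yield (gross): A_g = 196×10 = 1960 mm². φR_n = 0.90 × 300 × 1960 = 529.2 kN.
Block shear: shear path 2×[47+3×84] = 2×299 mm, A_gv = 5980, A_nv = 2×(299 − 3.5×26)×10 = 4160 mm²; tension across gage: (83 − 1×26)×10 = 570 mm². R_n = min(0.6×450×4160, 0.6×300×5980) + 1.0×450×570 = min(1123.2, 1076.4) + 256.5 = 1332.9 kN. φR_n = 0.75 × 1332.9 = 999.7 kN.
Governing: min(2139.4, 1352.7, 529.2, 999.7) = 529.2 kN → gross-section yield.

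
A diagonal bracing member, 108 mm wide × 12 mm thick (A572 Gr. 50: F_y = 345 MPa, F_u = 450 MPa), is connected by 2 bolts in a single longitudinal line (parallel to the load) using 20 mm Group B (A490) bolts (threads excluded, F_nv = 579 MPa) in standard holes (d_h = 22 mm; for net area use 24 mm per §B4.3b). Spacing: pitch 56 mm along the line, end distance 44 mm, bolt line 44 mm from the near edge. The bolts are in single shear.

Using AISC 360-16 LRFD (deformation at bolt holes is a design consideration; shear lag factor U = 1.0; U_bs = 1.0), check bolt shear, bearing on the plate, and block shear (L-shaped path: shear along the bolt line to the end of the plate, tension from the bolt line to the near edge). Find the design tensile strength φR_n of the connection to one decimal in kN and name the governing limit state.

Bolt shear: A_b = π(20)²/4 = 314.16 mm². φR_n = 0.75 × 579 × 314.16 × 2 × 1 = 272.8 kN.
Bearing (12 mm plate, F_u = 450 MPa): end bolts L_c = 44 − 22/2 = 33, R_n = min(1.2×33×12×450, 2.4×20×12×450) = 213.84 kN/bolt; interior L_c = 56 − 22 = 34, R_n = 220.32 kN/bolt. φR_n = 0.75 × (1×213.84 + 1×220.32) = 325.6 kN.
Block shear: shear path 1×[44+1×56] = 1×100 mm, A_gv = 1200, A_nv = 1×(100 − 1.5×24)×12 = 768 mm²; tension to near edge: (44 − 0.5×24)×12 = 384 mm². R_n = min(0.6×450×768, 0.6×345×1200) + 1.0×450×384 = min(207.36, 248.4) + 172.8 = 380.16 kN. φR_n = 0.75 × 380.16 = 285.1 kN.
Governing: min(272.8, 325.6, 285.1) = 272.8 kN → bolt shear.

272.8 kN (bolt shear governs)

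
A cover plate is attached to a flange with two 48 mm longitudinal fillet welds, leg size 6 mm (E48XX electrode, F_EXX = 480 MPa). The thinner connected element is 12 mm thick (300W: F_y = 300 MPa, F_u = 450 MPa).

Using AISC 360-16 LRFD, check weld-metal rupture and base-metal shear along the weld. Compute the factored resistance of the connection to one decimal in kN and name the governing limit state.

Weld metal: throat = 0.707×6 = 4.242 mm, L = 2×48 = 96 mm. φR_n = 0.75 × 0.6 × 480 × 4.242 × 96 = 88.0 kN.
Base metal shear (12 mm plate): yield φR_n = 1.0×0.6×300×12×96 = 207.4 kN; rupture φR_n = 0.75×0.6×450×12×96 = 233.3 kN; take 207.4 kN (yield).
Governing: min(88.0, 207.4) = 88.0 kN → weld metal.

88.0 kN (weld metal governs)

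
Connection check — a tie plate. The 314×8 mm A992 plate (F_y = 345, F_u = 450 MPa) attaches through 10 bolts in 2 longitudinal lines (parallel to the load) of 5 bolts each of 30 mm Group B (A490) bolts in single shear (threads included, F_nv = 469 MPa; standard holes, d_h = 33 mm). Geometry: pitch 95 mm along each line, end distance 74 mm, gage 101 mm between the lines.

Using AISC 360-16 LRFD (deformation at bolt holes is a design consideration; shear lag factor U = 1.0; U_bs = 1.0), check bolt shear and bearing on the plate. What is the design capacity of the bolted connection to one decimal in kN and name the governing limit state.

1927.8 kN (bearing governs)

Bolt shear: A_b = π(30)²/4 = 706.86 mm². φR_n = 0.75 × 469 × 706.86 × 10 × 1 = 2486.4 kN.
Bearing (8 mm plate, F_u = 450 MPa): end bolts L_c = 74 − 33/2 = 57.5, R_n = min(1.2×57.5×8×450, 2.4×30×8×450) = 248.4 kN/bolt; interior L_c = 95 − 33 = 62, R_n = 259.2 kN/bolt. φR_n = 0.75 × (2×248.4 + 8×259.2) = 1927.8 kN.
Governing: min(2486.4, 1927.8) = 1927.8 kN → bearing.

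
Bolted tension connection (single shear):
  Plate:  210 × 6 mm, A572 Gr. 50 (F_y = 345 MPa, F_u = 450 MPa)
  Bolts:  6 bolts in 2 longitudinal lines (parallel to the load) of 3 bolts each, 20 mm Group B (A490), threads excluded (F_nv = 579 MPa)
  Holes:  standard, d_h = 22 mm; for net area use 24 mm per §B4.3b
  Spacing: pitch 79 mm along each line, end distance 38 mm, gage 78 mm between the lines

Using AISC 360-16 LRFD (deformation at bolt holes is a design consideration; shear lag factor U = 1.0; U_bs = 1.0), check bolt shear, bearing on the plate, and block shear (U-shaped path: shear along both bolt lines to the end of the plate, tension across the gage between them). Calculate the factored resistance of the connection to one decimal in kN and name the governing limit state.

439.8 kN (block shear governs)

Bolt shear: A_b = π(20)²/4 = 314.16 mm². φR_n = 0.75 × 579 × 314.16 × 6 × 1 = 818.5 kN.
Bearing (6 mm plate, F_u = 450 MPa): end bolts L_c = 38 − 22/2 = 27, R_n = min(1.2×27×6×450, 2.4×20×6×450) = 87.48 kN/bolt; interior L_c = 79 − 22 = 57, R_n = 129.6 kN/bolt. φR_n = 0.75 × (2×87.48 + 4×129.6) = 520.0 kN.
Block shear: shear path 2×[38+2×79] = 2×196 mm, A_gv = 2352, A_nv = 2×(196 − 2.5×24)×6 = 1632 mm²; tension across gage: (78 − 1×24)×6 = 324 mm². R_n = min(0.6×450×1632, 0.6×345×2352) + 1.0×450×324 = min(440.64, 486.86) + 145.8 = 586.44 kN. φR_n = 0.75 × 586.44 = 439.8 kN.
Governing: min(818.5, 520.0, 439.8) = 439.8 kN → block shear.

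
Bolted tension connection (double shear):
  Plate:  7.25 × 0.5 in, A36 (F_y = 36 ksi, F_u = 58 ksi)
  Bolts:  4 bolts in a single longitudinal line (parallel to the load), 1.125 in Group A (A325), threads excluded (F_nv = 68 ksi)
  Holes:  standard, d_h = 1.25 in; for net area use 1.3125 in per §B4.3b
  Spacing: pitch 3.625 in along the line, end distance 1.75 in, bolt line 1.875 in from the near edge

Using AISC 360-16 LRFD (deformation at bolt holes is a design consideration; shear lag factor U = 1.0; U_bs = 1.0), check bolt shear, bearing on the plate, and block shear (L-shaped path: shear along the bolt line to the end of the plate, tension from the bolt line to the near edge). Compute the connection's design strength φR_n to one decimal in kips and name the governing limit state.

128.8 kips (block shear governs)

Bolt shear: A_b = π(1.125)²/4 = 0.99402 in². φR_n = 0.75 × 68 × 0.99402 × 4 × 2 = 405.6 kips.
Bearing (0.5 in plate, F_u = 58 ksi): end bolts L_c = 1.75 − 1.25/2 = 1.125, R_n = min(1.2×1.125×0.5×58, 2.4×1.125×0.5×58) = 39.15 kips/bolt; interior L_c = 3.625 − 1.25 = 2.375, R_n = 78.3 kips/bolt. φR_n = 0.75 × (1×39.15 + 3×78.3) = 205.5 kips.
Block shear: shear path 1×[1.75+3×3.625] = 1×12.625 in, A_gv = 6.3125, A_nv = 1×(12.625 − 3.5×1.3125)×0.5 = 4.0156 in²; tension to near edge: (1.875 − 0.5×1.3125)×0.5 = 0.60938 in². R_n = min(0.6×58×4.0156, 0.6×36×6.3125) + 1.0×58×0.60938 = min(139.74, 136.35) + 35.344 = 171.69 kips. φR_n = 0.75 × 171.69 = 128.8 kips.
Governing: min(405.6, 205.5, 128.8) = 128.8 kips → block shear.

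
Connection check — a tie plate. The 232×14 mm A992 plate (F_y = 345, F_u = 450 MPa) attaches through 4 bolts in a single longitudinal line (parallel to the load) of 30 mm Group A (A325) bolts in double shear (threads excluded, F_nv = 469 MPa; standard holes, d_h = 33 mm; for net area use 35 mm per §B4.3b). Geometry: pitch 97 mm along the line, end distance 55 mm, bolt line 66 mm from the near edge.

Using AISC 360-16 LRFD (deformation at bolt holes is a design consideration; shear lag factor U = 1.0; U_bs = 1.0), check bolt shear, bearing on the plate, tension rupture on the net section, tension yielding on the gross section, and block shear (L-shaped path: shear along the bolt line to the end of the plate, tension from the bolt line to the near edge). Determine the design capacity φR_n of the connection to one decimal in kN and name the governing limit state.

Bolt shear: A_b = π(30)²/4 = 706.86 mm². φR_n = 0.75 × 469 × 706.86 × 4 × 2 = 1989.1 kN.
Bearing (14 mm plate, F_u = 450 MPa): end bolts L_c = 55 − 33/2 = 38.5, R_n = min(1.2×38.5×14×450, 2.4×30×14×450) = 291.06 kN/bolt; interior L_c = 97 − 33 = 64, R_n = 453.6 kN/bolt. φR_n = 0.75 × (1×291.06 + 3×453.6) = 1238.9 kN.
Tension rupture (net): A_n = (232 − 1×35)×14 = 2758 mm² (U = 1.0, A_e = A_n). φR_n = 0.75 × 450 × 2758 = 930.8 kN.
Tension yield (gross): A_g = 232×14 = 3248 mm². φR_n = 0.90 × 345 × 3248 = 1008.5 kN.
Block shear: shear path 1×[55+3×97] = 1×346 mm, A_gv = 4844, A_nv = 1×(346 − 3.5×35)×14 = 3129 mm²; tension to near edge: (66 − 0.5×35)×14 = 679 mm². R_n = min(0.6×450×3129, 0.6×345×4844) + 1.0×450×679 = min(844.83, 1002.7) + 305.55 = 1150.4 kN. φR_n = 0.75 × 1150.4 = 862.8 kN.
Governing: min(1989.1, 1238.9, 930.8, 1008.5, 862.8) = 862.8 kN → block shear.

862.8 kN (block shear governs)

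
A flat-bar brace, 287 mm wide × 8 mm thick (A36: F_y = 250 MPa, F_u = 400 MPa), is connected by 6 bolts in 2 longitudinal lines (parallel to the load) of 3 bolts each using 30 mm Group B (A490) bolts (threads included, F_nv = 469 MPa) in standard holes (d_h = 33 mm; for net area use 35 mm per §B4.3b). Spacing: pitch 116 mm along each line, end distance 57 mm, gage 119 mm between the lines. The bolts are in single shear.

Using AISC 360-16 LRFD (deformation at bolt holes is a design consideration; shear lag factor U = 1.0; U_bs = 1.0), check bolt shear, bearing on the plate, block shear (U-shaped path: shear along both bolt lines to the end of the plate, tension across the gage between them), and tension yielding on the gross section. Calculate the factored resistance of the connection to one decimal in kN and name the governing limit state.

Bolt shear: A_b = π(30)²/4 = 706.86 mm². φR_n = 0.75 × 469 × 706.86 × 6 × 1 = 1491.8 kN.
Bearing (8 mm plate, F_u = 400 MPa): end bolts L_c = 57 − 33/2 = 40.5, R_n = min(1.2×40.5×8×400, 2.4×30×8×400) = 155.52 kN/bolt; interior L_c = 116 − 33 = 83, R_n = 230.4 kN/bolt. φR_n = 0.75 × (2×155.52 + 4×230.4) = 924.5 kN.
Block shear: shear path 2×[57+2×116] = 2×289 mm, A_gv = 4624, A_nv = 2×(289 − 2.5×35)×8 = 3224 mm²; tension across gage: (119 − 1×35)×8 = 672 mm². R_n = min(0.6×400×3224, 0.6×250×4624) + 1.0×400×672 = min(773.76, 693.6) + 268.8 = 962.4 kN. φR_n = 0.75 × 962.4 = 721.8 kN.
Tension yield (gross): A_g = 287×8 = 2296 mm². φR_n = 0.90 × 250 × 2296 = 516.6 kN.
Governing: min(1491.8, 924.5, 721.8, 516.6) = 516.6 kN → gross-section yield.

516.6 kN (gross-section yield governs)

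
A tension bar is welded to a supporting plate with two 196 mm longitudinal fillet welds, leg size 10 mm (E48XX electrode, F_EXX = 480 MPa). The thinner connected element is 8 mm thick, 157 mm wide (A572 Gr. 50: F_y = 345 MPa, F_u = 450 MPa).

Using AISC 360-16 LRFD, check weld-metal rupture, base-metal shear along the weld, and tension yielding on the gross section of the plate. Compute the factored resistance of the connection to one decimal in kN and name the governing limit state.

390.0 kN (gross-section yield governs)

Weld metal: throat = 0.707×10 = 7.07 mm, L = 2×196 = 392 mm. φR_n = 0.75 × 0.6 × 480 × 7.07 × 392 = 598.6 kN.
Base metal shear (8 mm plate): yield φR_n = 1.0×0.6×345×8×392 = 649.2 kN; rupture φR_n = 0.75×0.6×450×8×392 = 635.0 kN; take 635.0 kN (rupture).
Tension yield (gross): A_g = 157×8 = 1256 mm². φR_n = 0.90 × 345 × 1256 = 390.0 kN.
Governing: min(598.6, 635.0, 390.0) = 390.0 kN → gross-section yield.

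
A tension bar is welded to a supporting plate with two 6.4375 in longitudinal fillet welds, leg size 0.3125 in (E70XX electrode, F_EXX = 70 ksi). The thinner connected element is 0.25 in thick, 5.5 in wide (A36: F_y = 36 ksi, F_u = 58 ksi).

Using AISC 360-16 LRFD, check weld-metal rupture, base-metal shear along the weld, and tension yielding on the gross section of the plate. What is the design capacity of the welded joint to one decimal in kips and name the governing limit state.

Weld metal: throat = 0.707×0.3125 = 0.22094 in, L = 2×6.4375 = 12.875 in. φR_n = 0.75 × 0.6 × 70 × 0.22094 × 12.875 = 89.6 kips.
Base metal shear (0.25 in plate): yield φR_n = 1.0×0.6×36×0.25×12.875 = 69.5 kips; rupture φR_n = 0.75×0.6×58×0.25×12.875 = 84.0 kips; take 69.5 kips (yield).
Tension yield (gross): A_g = 5.5×0.25 = 1.375 in². φR_n = 0.90 × 36 × 1.375 = 44.6 kips.
Governing: min(89.6, 69.5, 44.6) = 44.6 kips → gross-section yield.

44.6 kips (gross-section yield governs)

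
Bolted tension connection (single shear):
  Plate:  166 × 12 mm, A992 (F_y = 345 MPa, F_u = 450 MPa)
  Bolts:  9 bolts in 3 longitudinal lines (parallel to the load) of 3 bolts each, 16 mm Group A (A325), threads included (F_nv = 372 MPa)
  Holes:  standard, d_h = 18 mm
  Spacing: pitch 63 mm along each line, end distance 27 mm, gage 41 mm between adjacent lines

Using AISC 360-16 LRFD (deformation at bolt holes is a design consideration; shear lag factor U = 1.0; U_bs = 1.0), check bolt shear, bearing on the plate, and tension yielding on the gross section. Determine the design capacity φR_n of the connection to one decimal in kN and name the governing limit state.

504.9 kN (bolt shear governs)

Bolt shear: A_b = π(16)²/4 = 201.06 mm². φR_n = 0.75 × 372 × 201.06 × 9 × 1 = 504.9 kN.
Bearing (12 mm plate, F_u = 450 MPa): end bolts L_c = 27 − 18/2 = 18, R_n = min(1.2×18×12×450, 2.4×16×12×450) = 116.64 kN/bolt; interior L_c = 63 − 18 = 45, R_n = 207.36 kN/bolt. φR_n = 0.75 × (3×116.64 + 6×207.36) = 1195.6 kN.
Tension yield (gross): A_g = 166×12 = 1992 mm². φR_n = 0.90 × 345 × 1992 = 618.5 kN.
Governing: min(504.9, 1195.6, 618.5) = 504.9 kN → bolt shear.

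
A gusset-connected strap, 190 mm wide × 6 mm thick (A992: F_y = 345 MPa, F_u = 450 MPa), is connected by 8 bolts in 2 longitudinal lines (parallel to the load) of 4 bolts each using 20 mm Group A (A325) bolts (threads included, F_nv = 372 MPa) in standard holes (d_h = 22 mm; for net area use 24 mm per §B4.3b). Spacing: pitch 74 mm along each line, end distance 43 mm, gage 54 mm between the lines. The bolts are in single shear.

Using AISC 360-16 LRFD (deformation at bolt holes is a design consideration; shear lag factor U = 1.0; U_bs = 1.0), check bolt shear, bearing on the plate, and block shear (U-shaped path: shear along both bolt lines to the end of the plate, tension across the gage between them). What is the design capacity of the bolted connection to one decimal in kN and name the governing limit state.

Bolt shear: A_b = π(20)²/4 = 314.16 mm². φR_n = 0.75 × 372 × 314.16 × 8 × 1 = 701.2 kN.
Bearing (6 mm plate, F_u = 450 MPa): end bolts L_c = 43 − 22/2 = 32, R_n = min(1.2×32×6×450, 2.4×20×6×450) = 103.68 kN/bolt; interior L_c = 74 − 22 = 52, R_n = 129.6 kN/bolt. φR_n = 0.75 × (2×103.68 + 6×129.6) = 738.7 kN.
Block shear: shear path 2×[43+3×74] = 2×265 mm, A_gv = 3180, A_nv = 2×(265 − 3.5×24)×6 = 2172 mm²; tension across gage: (54 − 1×24)×6 = 180 mm². R_n = min(0.6×450×2172, 0.6×345×3180) + 1.0×450×180 = min(586.44, 658.26) + 81 = 667.44 kN. φR_n = 0.75 × 667.44 = 500.6 kN.
Governing: min(701.2, 738.7, 500.6) = 500.6 kN → block shear.

500.6 kN (block shear governs)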